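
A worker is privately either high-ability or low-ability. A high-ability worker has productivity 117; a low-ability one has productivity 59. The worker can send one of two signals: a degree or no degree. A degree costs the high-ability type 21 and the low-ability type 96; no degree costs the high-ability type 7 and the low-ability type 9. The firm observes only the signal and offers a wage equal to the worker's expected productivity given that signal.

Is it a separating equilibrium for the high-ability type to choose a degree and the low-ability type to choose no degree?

Under separation the firm infers type exactly: degree → high-ability (pays 117), no degree → low-ability (pays 59).
High-ability: degree gives 117 − 21 = 96; no degree gives 59 − 7 = 52. No deviation. ✓
Low-ability: no degree gives 59 − 9 = 50; degree gives 117 − 96 = 21. No deviation. ✓
Neither type gains from mimicking the other.

Yes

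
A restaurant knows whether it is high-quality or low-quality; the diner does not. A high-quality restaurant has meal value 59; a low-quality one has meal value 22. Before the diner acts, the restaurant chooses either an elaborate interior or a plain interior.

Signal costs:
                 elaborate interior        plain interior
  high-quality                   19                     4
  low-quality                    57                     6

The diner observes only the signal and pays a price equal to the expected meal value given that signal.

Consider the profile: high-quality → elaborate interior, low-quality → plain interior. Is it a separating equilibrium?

Yes

Under separation the diner infers type exactly: elaborate interior → high-quality (pays 59), plain interior → low-quality (pays 22).
High-quality: elaborate interior gives 59 − 19 = 40; plain interior gives 22 − 4 = 18. No deviation. ✓
Low-quality: plain interior gives 22 − 6 = 16; elaborate interior gives 59 − 57 = 2. No deviation. ✓
Both incentive constraints hold.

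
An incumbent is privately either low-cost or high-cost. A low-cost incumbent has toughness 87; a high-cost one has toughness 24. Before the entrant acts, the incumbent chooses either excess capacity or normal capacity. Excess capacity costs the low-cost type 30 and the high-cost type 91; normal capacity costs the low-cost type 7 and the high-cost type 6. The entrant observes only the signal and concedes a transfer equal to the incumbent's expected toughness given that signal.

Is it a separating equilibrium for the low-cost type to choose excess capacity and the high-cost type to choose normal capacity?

If types separate, excess capacity earns payment 87 and normal capacity earns 24.
Low-cost: excess capacity gives 87 − 30 = 57; normal capacity gives 24 − 7 = 17. No deviation. ✓
High-cost: normal capacity gives 24 − 6 = 18; excess capacity gives 87 − 91 = -4. No deviation. ✓
Neither type gains from mimicking the other.

Yes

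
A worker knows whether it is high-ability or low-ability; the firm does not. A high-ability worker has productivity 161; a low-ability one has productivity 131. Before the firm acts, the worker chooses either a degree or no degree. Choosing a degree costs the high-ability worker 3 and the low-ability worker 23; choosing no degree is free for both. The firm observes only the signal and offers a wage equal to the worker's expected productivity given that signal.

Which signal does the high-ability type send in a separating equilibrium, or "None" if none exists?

None

Try high-ability → degree, low-ability → no degree:
  Under separation the firm infers type exactly: degree → high-ability (pays 161), no degree → low-ability (pays 131).
  High-ability: degree gives 161 − 3 = 158; no degree gives 131 − 0 = 131. No deviation. ✓
  Low-ability: no degree gives 131 − 0 = 131; degree gives 161 − 23 = 138. Would deviate. ✗
Try high-ability → no degree, low-ability → degree:
  Under separation the firm infers type exactly: no degree → high-ability (pays 161), degree → low-ability (pays 131).
  High-ability: no degree gives 161 − 0 = 161; degree gives 131 − 3 = 128. No deviation. ✓
  Low-ability: degree gives 131 − 23 = 108; no degree gives 161 − 0 = 161. Would deviate. ✗
Neither assignment is incentive-compatible.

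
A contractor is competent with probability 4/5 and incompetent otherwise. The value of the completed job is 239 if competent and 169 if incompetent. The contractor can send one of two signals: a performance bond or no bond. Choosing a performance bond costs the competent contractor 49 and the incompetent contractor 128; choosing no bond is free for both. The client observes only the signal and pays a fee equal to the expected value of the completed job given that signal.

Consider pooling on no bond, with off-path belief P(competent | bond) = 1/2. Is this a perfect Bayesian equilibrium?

Yes

On the equilibrium path (no bond) the client holds the prior 4/5 and pays 4/5·239 + 1/5·169 = 225. Off-path (bond) belief 1/2 gives 1/2·239 + 1/2·169 = 204.
Competent: no bond gives 225 − 0 = 225; bond gives 204 − 49 = 155. Stays. ✓
Incompetent: no bond gives 225 − 0 = 225; bond gives 204 − 128 = 76. Stays. ✓
Beliefs are Bayes-consistent on-path and both types best-respond.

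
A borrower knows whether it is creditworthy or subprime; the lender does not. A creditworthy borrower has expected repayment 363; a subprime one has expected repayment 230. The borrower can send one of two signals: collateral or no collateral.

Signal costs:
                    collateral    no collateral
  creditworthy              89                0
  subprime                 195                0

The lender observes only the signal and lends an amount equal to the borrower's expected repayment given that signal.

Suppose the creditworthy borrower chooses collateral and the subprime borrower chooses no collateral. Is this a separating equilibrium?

Yes

Under separation the lender infers type exactly: collateral → creditworthy (pays 363), no collateral → subprime (pays 230).
Creditworthy: collateral gives 363 − 89 = 274; no collateral gives 230 − 0 = 230. No deviation. ✓
Subprime: no collateral gives 230 − 0 = 230; collateral gives 363 − 195 = 168. No deviation. ✓
Neither type gains from mimicking the other.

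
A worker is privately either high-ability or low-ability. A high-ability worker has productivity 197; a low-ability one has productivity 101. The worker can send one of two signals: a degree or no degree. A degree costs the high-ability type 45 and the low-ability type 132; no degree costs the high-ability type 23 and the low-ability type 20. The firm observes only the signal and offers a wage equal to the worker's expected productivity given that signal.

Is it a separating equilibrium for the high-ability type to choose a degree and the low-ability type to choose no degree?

Under separation the firm infers type exactly: degree → high-ability (pays 197), no degree → low-ability (pays 101).
High-ability: degree gives 197 − 45 = 152; no degree gives 101 − 23 = 78. No deviation. ✓
Low-ability: no degree gives 101 − 20 = 81; degree gives 197 − 132 = 65. No deviation. ✓
Both incentive constraints hold.

Yes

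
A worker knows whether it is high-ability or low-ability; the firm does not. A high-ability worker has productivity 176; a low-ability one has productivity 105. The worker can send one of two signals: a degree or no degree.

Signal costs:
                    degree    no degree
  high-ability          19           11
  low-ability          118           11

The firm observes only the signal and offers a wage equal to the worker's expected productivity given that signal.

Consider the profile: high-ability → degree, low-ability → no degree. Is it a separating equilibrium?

Under separation the firm infers type exactly: degree → high-ability (pays 176), no degree → low-ability (pays 105).
High-ability: degree gives 176 − 19 = 157; no degree gives 105 − 11 = 94. No deviation. ✓
Low-ability: no degree gives 105 − 11 = 94; degree gives 176 − 118 = 58. No deviation. ✓
Both incentive constraints hold.

Yes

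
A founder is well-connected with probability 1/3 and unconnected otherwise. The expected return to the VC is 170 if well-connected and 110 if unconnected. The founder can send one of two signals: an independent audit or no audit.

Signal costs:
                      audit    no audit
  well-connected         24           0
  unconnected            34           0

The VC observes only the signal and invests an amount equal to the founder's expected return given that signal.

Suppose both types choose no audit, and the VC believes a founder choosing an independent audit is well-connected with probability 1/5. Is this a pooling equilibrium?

On the equilibrium path (no audit) the VC holds the prior 1/3 and pays 1/3·170 + 2/3·110 = 130. Off-path (audit) belief 1/5 gives 1/5·170 + 4/5·110 = 122.
Well-connected: no audit gives 130 − 0 = 130; audit gives 122 − 24 = 98. Stays. ✓
Unconnected: no audit gives 130 − 0 = 130; audit gives 122 − 34 = 88. Stays. ✓
Beliefs are Bayes-consistent on-path and both types best-respond.

Yes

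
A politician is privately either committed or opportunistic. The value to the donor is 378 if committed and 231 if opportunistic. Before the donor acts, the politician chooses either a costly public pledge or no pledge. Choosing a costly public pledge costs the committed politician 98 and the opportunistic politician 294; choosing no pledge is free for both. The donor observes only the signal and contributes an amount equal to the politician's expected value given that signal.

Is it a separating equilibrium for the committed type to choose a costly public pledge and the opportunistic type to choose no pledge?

Yes

Under separation the donor infers type exactly: pledge → committed (pays 378), no pledge → opportunistic (pays 231).
Committed: pledge gives 378 − 98 = 280; no pledge gives 231 − 0 = 231. No deviation. ✓
Opportunistic: no pledge gives 231 − 0 = 231; pledge gives 378 − 294 = 84. No deviation. ✓
Both incentive constraints hold.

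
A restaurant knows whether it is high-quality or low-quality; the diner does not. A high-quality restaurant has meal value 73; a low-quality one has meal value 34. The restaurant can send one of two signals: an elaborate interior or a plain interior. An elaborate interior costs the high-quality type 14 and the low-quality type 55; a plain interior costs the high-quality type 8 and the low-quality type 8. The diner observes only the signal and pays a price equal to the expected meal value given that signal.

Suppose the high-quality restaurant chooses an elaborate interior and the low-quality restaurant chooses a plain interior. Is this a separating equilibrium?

Yes

Under separation the diner infers type exactly: elaborate interior → high-quality (pays 73), plain interior → low-quality (pays 34).
High-quality: elaborate interior gives 73 − 14 = 59; plain interior gives 34 − 8 = 26. No deviation. ✓
Low-quality: plain interior gives 34 − 8 = 26; elaborate interior gives 73 − 55 = 18. No deviation. ✓
Both incentive constraints hold.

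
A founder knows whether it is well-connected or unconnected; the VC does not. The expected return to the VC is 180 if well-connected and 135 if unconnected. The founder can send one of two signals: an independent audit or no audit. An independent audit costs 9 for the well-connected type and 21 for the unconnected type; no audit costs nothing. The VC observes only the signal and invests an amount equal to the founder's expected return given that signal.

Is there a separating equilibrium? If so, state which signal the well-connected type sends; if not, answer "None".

None

Try well-connected → audit, unconnected → no audit:
  Under separation the VC infers type exactly: audit → well-connected (pays 180), no audit → unconnected (pays 135).
  Well-connected: audit gives 180 − 9 = 171; no audit gives 135 − 0 = 135. No deviation. ✓
  Unconnected: no audit gives 135 − 0 = 135; audit gives 180 − 21 = 159. Would deviate. ✗
Try well-connected → no audit, unconnected → audit:
  Under separation the VC infers type exactly: no audit → well-connected (pays 180), audit → unconnected (pays 135).
  Well-connected: no audit gives 180 − 0 = 180; audit gives 135 − 9 = 126. No deviation. ✓
  Unconnected: audit gives 135 − 21 = 114; no audit gives 180 − 0 = 180. Would deviate. ✗
Neither assignment is incentive-compatible.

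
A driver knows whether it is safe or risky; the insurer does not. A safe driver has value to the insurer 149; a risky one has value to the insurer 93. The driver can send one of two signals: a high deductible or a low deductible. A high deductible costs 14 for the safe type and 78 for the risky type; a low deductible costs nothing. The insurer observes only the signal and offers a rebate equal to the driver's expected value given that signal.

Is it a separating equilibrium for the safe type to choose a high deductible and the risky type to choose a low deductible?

If types separate, high deductible earns payment 149 and low deductible earns 93.
Safe: high deductible gives 149 − 14 = 135; low deductible gives 93 − 0 = 93. No deviation. ✓
Risky: low deductible gives 93 − 0 = 93; high deductible gives 149 − 78 = 71. No deviation. ✓
Neither type gains from mimicking the other.

Yes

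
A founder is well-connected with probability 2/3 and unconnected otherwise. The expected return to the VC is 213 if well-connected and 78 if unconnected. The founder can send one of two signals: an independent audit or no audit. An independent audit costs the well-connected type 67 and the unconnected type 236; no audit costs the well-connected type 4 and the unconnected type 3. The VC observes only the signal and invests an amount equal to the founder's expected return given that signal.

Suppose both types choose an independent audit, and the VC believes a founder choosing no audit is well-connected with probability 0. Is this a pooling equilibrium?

On the equilibrium path (audit) the VC holds the prior 2/3 and pays 2/3·213 + 1/3·78 = 168. Off-path (no audit) belief 0 gives 0·213 + 1·78 = 78.
Well-connected: audit gives 168 − 67 = 101; no audit gives 78 − 4 = 74. Stays. ✓
Unconnected: audit gives 168 − 236 = -68; no audit gives 78 − 3 = 75. Deviates. ✗

No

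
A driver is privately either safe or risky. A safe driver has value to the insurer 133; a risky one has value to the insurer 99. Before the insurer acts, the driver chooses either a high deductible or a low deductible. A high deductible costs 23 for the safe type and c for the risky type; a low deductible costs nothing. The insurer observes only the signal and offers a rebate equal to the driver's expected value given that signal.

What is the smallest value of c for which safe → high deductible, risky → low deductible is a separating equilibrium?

34

Under separation: high deductible → safe (pays 133); low deductible → risky (pays 99).
Safe: 133 − 23 = 110 ≥ 99 − 0 = 99. Holds regardless of c. ✓
Risky: 99 − 0 ≥ 133 − c, so c ≥ 133 − 99 = 34.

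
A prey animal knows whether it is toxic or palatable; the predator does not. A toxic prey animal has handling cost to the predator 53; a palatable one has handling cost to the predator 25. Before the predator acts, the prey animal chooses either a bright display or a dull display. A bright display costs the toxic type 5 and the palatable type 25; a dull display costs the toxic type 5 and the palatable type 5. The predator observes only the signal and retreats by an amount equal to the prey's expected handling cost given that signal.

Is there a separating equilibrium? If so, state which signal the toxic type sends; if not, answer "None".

Try toxic → bright display, palatable → dull display:
  If types separate, bright display earns payment 53 and dull display earns 25.
  Toxic: bright display gives 53 − 5 = 48; dull display gives 25 − 5 = 20. No deviation. ✓
  Palatable: dull display gives 25 − 5 = 20; bright display gives 53 − 25 = 28. Would deviate. ✗
Try toxic → dull display, palatable → bright display:
  If types separate, dull display earns payment 53 and bright display earns 25.
  Toxic: dull display gives 53 − 5 = 48; bright display gives 25 − 5 = 20. No deviation. ✓
  Palatable: bright display gives 25 − 25 = 0; dull display gives 53 − 5 = 48. Would deviate. ✗
Neither assignment is incentive-compatible.

None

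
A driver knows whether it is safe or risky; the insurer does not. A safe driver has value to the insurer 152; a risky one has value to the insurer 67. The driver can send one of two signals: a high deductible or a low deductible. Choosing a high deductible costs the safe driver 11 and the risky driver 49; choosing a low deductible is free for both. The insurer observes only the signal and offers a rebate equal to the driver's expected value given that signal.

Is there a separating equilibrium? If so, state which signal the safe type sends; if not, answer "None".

Try safe → high deductible, risky → low deductible:
  If types separate, high deductible earns payment 152 and low deductible earns 67.
  Safe: high deductible gives 152 − 11 = 141; low deductible gives 67 − 0 = 67. No deviation. ✓
  Risky: low deductible gives 67 − 0 = 67; high deductible gives 152 − 49 = 103. Would deviate. ✗
Try safe → low deductible, risky → high deductible:
  If types separate, low deductible earns payment 152 and high deductible earns 67.
  Safe: low deductible gives 152 − 0 = 152; high deductible gives 67 − 11 = 56. No deviation. ✓
  Risky: high deductible gives 67 − 49 = 18; low deductible gives 152 − 0 = 152. Would deviate. ✗
Neither assignment is incentive-compatible.

None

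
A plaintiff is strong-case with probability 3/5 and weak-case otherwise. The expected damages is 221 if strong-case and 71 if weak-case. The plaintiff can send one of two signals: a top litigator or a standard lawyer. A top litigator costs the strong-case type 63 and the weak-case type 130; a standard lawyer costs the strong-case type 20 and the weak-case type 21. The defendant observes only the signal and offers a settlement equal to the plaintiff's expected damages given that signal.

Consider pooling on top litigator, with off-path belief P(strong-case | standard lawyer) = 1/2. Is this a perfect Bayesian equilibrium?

At the pooled signal (top litigator) the defendant holds the prior 3/5 and pays 3/5·221 + 2/5·71 = 161. Off-path (standard lawyer) belief 1/2 gives 1/2·221 + 1/2·71 = 146.
Strong-case: top litigator gives 161 − 63 = 98; standard lawyer gives 146 − 20 = 126. Deviates. ✗
Weak-case: top litigator gives 161 − 130 = 31; standard lawyer gives 146 − 21 = 125. Deviates. ✗

No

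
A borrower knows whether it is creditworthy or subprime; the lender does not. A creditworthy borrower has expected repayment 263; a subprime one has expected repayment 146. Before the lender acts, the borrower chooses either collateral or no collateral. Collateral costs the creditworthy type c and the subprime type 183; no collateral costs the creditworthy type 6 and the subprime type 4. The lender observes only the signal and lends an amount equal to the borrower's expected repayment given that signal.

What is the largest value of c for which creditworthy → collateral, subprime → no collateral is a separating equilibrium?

123

Under separation: collateral → creditworthy (pays 263); no collateral → subprime (pays 146).
Subprime: 146 − 4 = 142 ≥ 263 − 183 = 80. Holds regardless of c. ✓
Creditworthy: 263 − c ≥ 146 − 6, so c ≤ 263 − 140 = 123.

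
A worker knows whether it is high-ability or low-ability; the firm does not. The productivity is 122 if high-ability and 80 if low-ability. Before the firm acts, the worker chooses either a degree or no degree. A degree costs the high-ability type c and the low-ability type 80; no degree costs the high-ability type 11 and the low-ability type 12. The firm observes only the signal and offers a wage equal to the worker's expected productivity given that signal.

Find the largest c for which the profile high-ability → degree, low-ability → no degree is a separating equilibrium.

Under separation: degree → high-ability (pays 122); no degree → low-ability (pays 80).
Low-ability: 80 − 12 = 68 ≥ 122 − 80 = 42. Holds regardless of c. ✓
High-ability: 122 − c ≥ 80 − 11, so c ≤ 122 − 69 = 53.

53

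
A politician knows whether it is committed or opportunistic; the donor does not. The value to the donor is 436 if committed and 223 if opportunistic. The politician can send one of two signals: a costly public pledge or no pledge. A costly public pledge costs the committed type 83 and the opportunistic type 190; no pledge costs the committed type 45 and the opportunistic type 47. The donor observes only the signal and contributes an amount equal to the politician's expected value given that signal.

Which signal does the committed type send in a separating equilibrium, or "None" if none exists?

None

Try committed → pledge, opportunistic → no pledge:
  If types separate, pledge earns payment 436 and no pledge earns 223.
  Committed: pledge gives 436 − 83 = 353; no pledge gives 223 − 45 = 178. No deviation. ✓
  Opportunistic: no pledge gives 223 − 47 = 176; pledge gives 436 − 190 = 246. Would deviate. ✗
Try committed → no pledge, opportunistic → pledge:
  If types separate, no pledge earns payment 436 and pledge earns 223.
  Committed: no pledge gives 436 − 45 = 391; pledge gives 223 − 83 = 140. No deviation. ✓
  Opportunistic: pledge gives 223 − 190 = 33; no pledge gives 436 − 47 = 389. Would deviate. ✗
Neither assignment is incentive-compatible.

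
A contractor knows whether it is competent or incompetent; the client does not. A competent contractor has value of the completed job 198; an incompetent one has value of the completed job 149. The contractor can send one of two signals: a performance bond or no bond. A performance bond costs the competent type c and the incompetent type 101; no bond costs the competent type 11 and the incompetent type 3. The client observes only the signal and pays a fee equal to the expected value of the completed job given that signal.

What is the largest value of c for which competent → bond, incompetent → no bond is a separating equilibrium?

Under separation: bond → competent (pays 198); no bond → incompetent (pays 149).
Incompetent: 149 − 3 = 146 ≥ 198 − 101 = 97. Holds regardless of c. ✓
Competent: 198 − c ≥ 149 − 11, so c ≤ 198 − 138 = 60.

60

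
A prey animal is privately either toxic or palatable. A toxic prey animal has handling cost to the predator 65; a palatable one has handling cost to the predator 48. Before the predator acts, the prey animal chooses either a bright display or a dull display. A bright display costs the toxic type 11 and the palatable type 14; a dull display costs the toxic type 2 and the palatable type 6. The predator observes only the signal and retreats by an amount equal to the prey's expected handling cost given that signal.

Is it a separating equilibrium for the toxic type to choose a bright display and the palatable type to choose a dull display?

No

Under separation the predator infers type exactly: bright display → toxic (pays 65), dull display → palatable (pays 48).
Toxic: bright display gives 65 − 11 = 54; dull display gives 48 − 2 = 46. No deviation. ✓
Palatable: dull display gives 48 − 6 = 42; bright display gives 65 − 14 = 51. Would deviate. ✗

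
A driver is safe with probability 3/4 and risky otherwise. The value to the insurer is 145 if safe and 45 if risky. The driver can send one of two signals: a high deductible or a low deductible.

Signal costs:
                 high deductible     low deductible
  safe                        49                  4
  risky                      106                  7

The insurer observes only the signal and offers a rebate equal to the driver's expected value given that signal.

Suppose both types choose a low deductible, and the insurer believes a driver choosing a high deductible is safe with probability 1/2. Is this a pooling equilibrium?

On the equilibrium path (low deductible) the insurer holds the prior 3/4 and pays 3/4·145 + 1/4·45 = 120. Off-path (high deductible) belief 1/2 gives 1/2·145 + 1/2·45 = 95.
Safe: low deductible gives 120 − 4 = 116; high deductible gives 95 − 49 = 46. Stays. ✓
Risky: low deductible gives 120 − 7 = 113; high deductible gives 95 − 106 = -11. Stays. ✓
Beliefs are Bayes-consistent on-path and both types best-respond.

Yes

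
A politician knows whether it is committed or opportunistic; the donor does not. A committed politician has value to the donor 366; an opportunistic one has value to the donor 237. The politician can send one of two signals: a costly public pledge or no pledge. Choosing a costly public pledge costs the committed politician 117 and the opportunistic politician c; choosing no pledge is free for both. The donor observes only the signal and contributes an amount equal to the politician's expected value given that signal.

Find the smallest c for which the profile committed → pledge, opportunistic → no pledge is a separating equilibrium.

129

Under separation: pledge → committed (pays 366); no pledge → opportunistic (pays 237).
Committed: 366 − 117 = 249 ≥ 237 − 0 = 237. Holds regardless of c. ✓
Opportunistic: 237 − 0 ≥ 366 − c, so c ≥ 366 − 237 = 129.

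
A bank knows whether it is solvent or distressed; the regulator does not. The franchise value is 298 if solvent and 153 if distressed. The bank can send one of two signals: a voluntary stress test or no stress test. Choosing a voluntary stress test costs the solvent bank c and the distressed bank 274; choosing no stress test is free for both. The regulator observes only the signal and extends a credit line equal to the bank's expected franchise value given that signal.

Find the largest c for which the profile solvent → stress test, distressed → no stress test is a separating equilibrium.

Under separation: stress test → solvent (pays 298); no stress test → distressed (pays 153).
Distressed: 153 − 0 = 153 ≥ 298 − 274 = 24. Holds regardless of c. ✓
Solvent: 298 − c ≥ 153 − 0, so c ≤ 298 − 153 = 145.

145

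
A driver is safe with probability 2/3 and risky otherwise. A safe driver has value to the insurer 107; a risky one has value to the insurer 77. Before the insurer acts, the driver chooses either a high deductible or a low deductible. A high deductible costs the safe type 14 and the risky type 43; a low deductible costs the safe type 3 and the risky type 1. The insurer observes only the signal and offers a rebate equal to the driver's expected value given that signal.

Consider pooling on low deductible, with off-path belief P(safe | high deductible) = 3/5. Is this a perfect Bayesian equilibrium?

Yes

On the equilibrium path (low deductible) the insurer holds the prior 2/3 and pays 2/3·107 + 1/3·77 = 97. Off-path (high deductible) belief 3/5 gives 3/5·107 + 2/5·77 = 95.
Safe: low deductible gives 97 − 3 = 94; high deductible gives 95 − 14 = 81. Stays. ✓
Risky: low deductible gives 97 − 1 = 96; high deductible gives 95 − 43 = 52. Stays. ✓
Beliefs are Bayes-consistent on-path and both types best-respond.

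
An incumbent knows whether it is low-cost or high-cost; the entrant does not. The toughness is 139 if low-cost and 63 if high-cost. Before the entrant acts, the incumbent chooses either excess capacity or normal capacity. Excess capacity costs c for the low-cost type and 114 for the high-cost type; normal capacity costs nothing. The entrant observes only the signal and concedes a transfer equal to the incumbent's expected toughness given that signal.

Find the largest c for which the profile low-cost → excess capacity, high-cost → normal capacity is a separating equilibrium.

76

Under separation: excess capacity → low-cost (pays 139); normal capacity → high-cost (pays 63).
High-cost: 63 − 0 = 63 ≥ 139 − 114 = 25. Holds regardless of c. ✓
Low-cost: 139 − c ≥ 63 − 0, so c ≤ 139 − 63 = 76.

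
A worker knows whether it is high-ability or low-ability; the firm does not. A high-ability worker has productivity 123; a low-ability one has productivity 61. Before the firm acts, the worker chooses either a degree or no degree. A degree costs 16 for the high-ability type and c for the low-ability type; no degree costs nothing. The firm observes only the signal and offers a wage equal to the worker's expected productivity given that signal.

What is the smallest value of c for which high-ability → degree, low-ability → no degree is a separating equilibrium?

Under separation: degree → high-ability (pays 123); no degree → low-ability (pays 61).
High-ability: 123 − 16 = 107 ≥ 61 − 0 = 61. Holds regardless of c. ✓
Low-ability: 61 − 0 ≥ 123 − c, so c ≥ 123 − 61 = 62.

62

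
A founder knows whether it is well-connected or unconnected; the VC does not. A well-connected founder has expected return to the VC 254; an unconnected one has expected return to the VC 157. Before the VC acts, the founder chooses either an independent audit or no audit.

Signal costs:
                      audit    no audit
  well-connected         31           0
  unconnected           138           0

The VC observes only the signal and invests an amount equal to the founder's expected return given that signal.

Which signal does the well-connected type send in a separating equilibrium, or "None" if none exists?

Try well-connected → audit, unconnected → no audit:
  Under separation the VC infers type exactly: audit → well-connected (pays 254), no audit → unconnected (pays 157).
  Well-connected: audit gives 254 − 31 = 223; no audit gives 157 − 0 = 157. No deviation. ✓
  Unconnected: no audit gives 157 − 0 = 157; audit gives 254 − 138 = 116. No deviation. ✓
Both hold — the well-connected type sends audit.

audit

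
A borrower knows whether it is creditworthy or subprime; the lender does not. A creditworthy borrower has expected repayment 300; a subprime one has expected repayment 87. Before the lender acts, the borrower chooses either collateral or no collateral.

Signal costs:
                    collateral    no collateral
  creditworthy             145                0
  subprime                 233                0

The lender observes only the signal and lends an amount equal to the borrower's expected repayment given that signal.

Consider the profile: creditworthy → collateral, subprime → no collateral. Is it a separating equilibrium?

If types separate, collateral earns payment 300 and no collateral earns 87.
Creditworthy: collateral gives 300 − 145 = 155; no collateral gives 87 − 0 = 87. No deviation. ✓
Subprime: no collateral gives 87 − 0 = 87; collateral gives 300 − 233 = 67. No deviation. ✓
Neither type gains from mimicking the other.

Yes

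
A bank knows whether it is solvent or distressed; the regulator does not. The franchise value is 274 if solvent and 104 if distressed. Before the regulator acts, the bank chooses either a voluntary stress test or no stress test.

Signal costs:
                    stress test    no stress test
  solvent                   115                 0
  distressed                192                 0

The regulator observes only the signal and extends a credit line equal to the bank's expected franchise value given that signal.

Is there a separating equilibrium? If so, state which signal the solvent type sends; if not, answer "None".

stress test

Try solvent → stress test, distressed → no stress test:
  If types separate, stress test earns payment 274 and no stress test earns 104.
  Solvent: stress test gives 274 − 115 = 159; no stress test gives 104 − 0 = 104. No deviation. ✓
  Distressed: no stress test gives 104 − 0 = 104; stress test gives 274 − 192 = 82. No deviation. ✓
Both hold — the solvent type sends stress test.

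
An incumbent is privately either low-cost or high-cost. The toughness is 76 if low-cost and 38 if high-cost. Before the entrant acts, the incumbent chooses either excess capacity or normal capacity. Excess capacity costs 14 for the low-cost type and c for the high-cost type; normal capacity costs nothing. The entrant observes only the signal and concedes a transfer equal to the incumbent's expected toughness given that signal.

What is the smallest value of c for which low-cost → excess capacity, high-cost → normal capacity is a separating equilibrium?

Under separation: excess capacity → low-cost (pays 76); normal capacity → high-cost (pays 38).
Low-cost: 76 − 14 = 62 ≥ 38 − 0 = 38. Holds regardless of c. ✓
High-cost: 38 − 0 ≥ 76 − c, so c ≥ 76 − 38 = 38.

38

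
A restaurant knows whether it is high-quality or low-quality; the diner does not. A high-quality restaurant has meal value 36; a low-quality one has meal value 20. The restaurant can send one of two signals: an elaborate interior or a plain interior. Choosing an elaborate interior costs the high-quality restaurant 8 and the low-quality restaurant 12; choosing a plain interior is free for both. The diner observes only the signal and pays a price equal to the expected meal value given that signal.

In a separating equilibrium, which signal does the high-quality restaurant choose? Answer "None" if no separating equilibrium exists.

Try high-quality → elaborate interior, low-quality → plain interior:
  If types separate, elaborate interior earns payment 36 and plain interior earns 20.
  High-quality: elaborate interior gives 36 − 8 = 28; plain interior gives 20 − 0 = 20. No deviation. ✓
  Low-quality: plain interior gives 20 − 0 = 20; elaborate interior gives 36 − 12 = 24. Would deviate. ✗
Try high-quality → plain interior, low-quality → elaborate interior:
  If types separate, plain interior earns payment 36 and elaborate interior earns 20.
  High-quality: plain interior gives 36 − 0 = 36; elaborate interior gives 20 − 8 = 12. No deviation. ✓
  Low-quality: elaborate interior gives 20 − 12 = 8; plain interior gives 36 − 0 = 36. Would deviate. ✗
Neither assignment is incentive-compatible.

None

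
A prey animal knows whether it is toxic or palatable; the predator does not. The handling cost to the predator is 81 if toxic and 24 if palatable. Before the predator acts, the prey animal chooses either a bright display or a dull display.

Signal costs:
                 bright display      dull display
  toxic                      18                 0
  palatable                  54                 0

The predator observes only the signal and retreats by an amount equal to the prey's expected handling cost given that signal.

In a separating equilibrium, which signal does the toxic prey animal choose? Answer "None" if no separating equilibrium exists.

None

Try toxic → bright display, palatable → dull display:
  Under separation the predator infers type exactly: bright display → toxic (pays 81), dull display → palatable (pays 24).
  Toxic: bright display gives 81 − 18 = 63; dull display gives 24 − 0 = 24. No deviation. ✓
  Palatable: dull display gives 24 − 0 = 24; bright display gives 81 − 54 = 27. Would deviate. ✗
Try toxic → dull display, palatable → bright display:
  Under separation the predator infers type exactly: dull display → toxic (pays 81), bright display → palatable (pays 24).
  Toxic: dull display gives 81 − 0 = 81; bright display gives 24 − 18 = 6. No deviation. ✓
  Palatable: bright display gives 24 − 54 = -30; dull display gives 81 − 0 = 81. Would deviate. ✗
Neither assignment is incentive-compatible.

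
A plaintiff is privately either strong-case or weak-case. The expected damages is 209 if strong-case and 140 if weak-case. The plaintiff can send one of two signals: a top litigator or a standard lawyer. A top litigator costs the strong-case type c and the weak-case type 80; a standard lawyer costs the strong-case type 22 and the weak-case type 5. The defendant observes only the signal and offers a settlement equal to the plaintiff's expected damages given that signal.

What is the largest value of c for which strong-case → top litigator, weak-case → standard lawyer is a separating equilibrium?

91

Under separation: top litigator → strong-case (pays 209); standard lawyer → weak-case (pays 140).
Weak-case: 140 − 5 = 135 ≥ 209 − 80 = 129. Holds regardless of c. ✓
Strong-case: 209 − c ≥ 140 − 22, so c ≤ 209 − 118 = 91.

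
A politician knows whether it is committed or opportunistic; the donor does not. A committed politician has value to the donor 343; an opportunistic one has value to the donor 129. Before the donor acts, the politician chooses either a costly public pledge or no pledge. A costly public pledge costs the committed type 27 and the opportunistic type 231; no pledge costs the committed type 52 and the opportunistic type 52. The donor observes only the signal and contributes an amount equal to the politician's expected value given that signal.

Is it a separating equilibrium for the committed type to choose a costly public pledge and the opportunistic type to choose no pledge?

No

If types separate, pledge earns payment 343 and no pledge earns 129.
Committed: pledge gives 343 − 27 = 316; no pledge gives 129 − 52 = 77. No deviation. ✓
Opportunistic: no pledge gives 129 − 52 = 77; pledge gives 343 − 231 = 112. Would deviate. ✗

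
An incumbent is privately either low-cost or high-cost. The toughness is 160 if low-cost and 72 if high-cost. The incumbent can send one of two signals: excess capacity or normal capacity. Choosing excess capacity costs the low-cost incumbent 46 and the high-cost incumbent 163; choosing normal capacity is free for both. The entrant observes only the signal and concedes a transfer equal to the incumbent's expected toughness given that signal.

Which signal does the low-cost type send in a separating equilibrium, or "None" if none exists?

Try low-cost → excess capacity, high-cost → normal capacity:
  If types separate, excess capacity earns payment 160 and normal capacity earns 72.
  Low-cost: excess capacity gives 160 − 46 = 114; normal capacity gives 72 − 0 = 72. No deviation. ✓
  High-cost: normal capacity gives 72 − 0 = 72; excess capacity gives 160 − 163 = -3. No deviation. ✓
Both hold — the low-cost type sends excess capacity.

excess capacity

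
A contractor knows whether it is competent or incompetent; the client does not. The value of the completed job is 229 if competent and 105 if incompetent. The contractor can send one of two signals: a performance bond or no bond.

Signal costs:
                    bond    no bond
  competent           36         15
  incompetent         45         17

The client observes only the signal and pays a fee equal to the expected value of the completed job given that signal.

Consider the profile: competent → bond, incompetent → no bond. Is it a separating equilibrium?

No

Under separation the client infers type exactly: bond → competent (pays 229), no bond → incompetent (pays 105).
Competent: bond gives 229 − 36 = 193; no bond gives 105 − 15 = 90. No deviation. ✓
Incompetent: no bond gives 105 − 17 = 88; bond gives 229 − 45 = 184. Would deviate. ✗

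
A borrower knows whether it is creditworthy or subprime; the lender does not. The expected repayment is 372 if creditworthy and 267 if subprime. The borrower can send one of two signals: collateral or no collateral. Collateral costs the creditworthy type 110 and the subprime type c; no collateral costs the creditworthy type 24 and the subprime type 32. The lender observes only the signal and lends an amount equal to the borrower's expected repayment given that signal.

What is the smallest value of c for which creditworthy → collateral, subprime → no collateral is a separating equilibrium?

Under separation: collateral → creditworthy (pays 372); no collateral → subprime (pays 267).
Creditworthy: 372 − 110 = 262 ≥ 267 − 24 = 243. Holds regardless of c. ✓
Subprime: 267 − 32 ≥ 372 − c, so c ≥ 372 − 235 = 137.

137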